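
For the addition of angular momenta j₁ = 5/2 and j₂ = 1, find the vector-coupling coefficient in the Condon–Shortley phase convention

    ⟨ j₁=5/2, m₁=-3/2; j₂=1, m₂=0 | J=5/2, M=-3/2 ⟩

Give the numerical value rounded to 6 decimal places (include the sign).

-0.507093  (= −√(9/35))

j₁+j₂−J=1  J+j₁−j₂=4  J−j₁+j₂=1  j₁+j₂+J+1=7
(j₁±m₁, j₂±m₂, J±M) = (1,4,1,1,1,4)
P² = 576/35
sum k=0..1:
  [0] +1/24 = 1/24
  [1] −1/6 = -1/6
S = -1/8
C² = P²·S² = 9/35 ; C = -0.507093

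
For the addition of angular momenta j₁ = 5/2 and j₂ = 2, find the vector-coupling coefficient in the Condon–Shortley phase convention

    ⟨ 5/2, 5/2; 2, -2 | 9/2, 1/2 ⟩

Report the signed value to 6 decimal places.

+√(1/126) = +0.089087

√[10·0!5!4!/10! · 5!0!0!4!5!4!] = √(460800/7)
  +(−1)^0/∏(0,0,0,0,5,4)! = 1/2880  (running 1/2880)
⟨..|..⟩ = √(460800/7)·(1/2880) = +0.089087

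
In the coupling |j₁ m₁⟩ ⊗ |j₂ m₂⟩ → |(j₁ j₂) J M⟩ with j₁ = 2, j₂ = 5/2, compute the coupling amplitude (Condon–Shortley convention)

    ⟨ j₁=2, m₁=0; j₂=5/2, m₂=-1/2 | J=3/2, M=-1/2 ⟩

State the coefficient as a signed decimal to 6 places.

√[4·3!1!2!/7! · 2!2!2!3!1!2!] = √(32/35)
  +(−1)^1/∏(1,2,1,1,0,1)! = -1/2  (running -1/2)
  +(−1)^2/∏(2,1,0,0,1,2)! = 1/4  (running -1/4)
⟨..|..⟩ = √(32/35)·(-1/4) = -0.239046

−√(2/35) = -0.239046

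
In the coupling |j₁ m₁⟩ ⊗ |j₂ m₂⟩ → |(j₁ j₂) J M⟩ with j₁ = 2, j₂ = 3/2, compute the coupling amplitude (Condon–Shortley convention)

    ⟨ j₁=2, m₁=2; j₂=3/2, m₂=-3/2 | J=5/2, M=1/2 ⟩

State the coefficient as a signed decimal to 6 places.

+√(6/35) = +0.414039

triangle: 1!·3!·2!/7! = 12/5040
(j±m)!: 4!·0!·0!·3!·3!·2! = 1728
prefactor² = (2J+1)·Δ·N² = 864/35
  k=0: +1/(0!·1!·0!·0!·3!·2!) = 1/12
Σ = 1/12  ⇒  CG² = 864/35·1/12² = 6/35
CG = +√(6/35) = +0.414039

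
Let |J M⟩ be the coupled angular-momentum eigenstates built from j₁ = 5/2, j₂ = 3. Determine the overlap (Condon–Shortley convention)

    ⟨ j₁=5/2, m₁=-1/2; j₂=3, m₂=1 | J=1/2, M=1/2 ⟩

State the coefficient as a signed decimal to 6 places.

−√(4/21) ≈ -0.436436

√[2·5!0!1!/7! · 2!3!4!2!1!0!] = √(192/7)
  +(−1)^3/∏(3,2,0,1,0,0)! = -1/12  (running -1/12)
⟨..|..⟩ = √(192/7)·(-1/12) = -0.436436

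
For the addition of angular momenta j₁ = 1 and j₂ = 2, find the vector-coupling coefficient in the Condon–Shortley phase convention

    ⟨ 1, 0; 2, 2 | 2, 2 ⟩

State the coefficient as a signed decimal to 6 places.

triangle: 1!×1!×3!/6! = 6/720
(j±m)!: 1!×1!×4!×0!×4!×0! = 576
prefactor² = (2J+1)×Δ×N² = 24
  k=1: −1/(1!×0!×0!×3!×1!×0!) = -1/6
Σ = -1/6  ⇒  CG² = 24×(-1/6)² = 2/3
CG = −√(2/3) = -0.816497

−√(2/3) ≈ -0.816497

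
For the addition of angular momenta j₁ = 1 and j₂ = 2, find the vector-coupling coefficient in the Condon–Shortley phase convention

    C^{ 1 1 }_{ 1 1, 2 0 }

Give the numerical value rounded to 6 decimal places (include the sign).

j₁+j₂−J=2  J+j₁−j₂=0  J−j₁+j₂=2  j₁+j₂+J+1=5
(j₁±m₁, j₂±m₂, J±M) = (2,0,2,2,2,0)
P² = 8/5
sum k=0..0:
  [0] +1/4 = 1/4
S = 1/4
C² = P²·S² = 1/10 ; C = +0.316228

+√(1/10) = +0.316228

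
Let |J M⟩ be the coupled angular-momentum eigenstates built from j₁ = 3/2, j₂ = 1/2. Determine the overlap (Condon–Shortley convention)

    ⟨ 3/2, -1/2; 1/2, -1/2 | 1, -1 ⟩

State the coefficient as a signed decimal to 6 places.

+0.500000

√[3·1!2!0!/4! · 1!2!0!1!0!2!] = √(1)
  +(−1)^0/∏(0,1,2,0,0,0)! = 1/2  (running 1/2)
⟨..|..⟩ = √(1)·(1/2) = +0.500000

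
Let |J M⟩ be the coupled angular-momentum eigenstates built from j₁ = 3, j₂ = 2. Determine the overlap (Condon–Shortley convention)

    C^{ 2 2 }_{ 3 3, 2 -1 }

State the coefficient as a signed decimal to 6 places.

triangle: 3!·3!·1!/8! = 36/40320
(j±m)!: 6!·0!·1!·3!·4!·0! = 103680
prefactor² = (2J+1)·Δ·N² = 3240/7
  k=0: +1/(0!·3!·0!·1!·3!·0!) = 1/36
Σ = 1/36  ⇒  CG² = 3240/7·1/36² = 5/14
CG = +√(5/14) = +0.597614

+√(5/14) ≈ +0.597614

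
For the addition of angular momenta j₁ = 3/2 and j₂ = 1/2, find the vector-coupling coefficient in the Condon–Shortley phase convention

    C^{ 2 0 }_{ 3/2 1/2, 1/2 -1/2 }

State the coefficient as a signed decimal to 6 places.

triangle: 0!*3!*1!/5! = 6/120
(j±m)!: 2!*1!*0!*1!*2!*2! = 8
prefactor² = (2J+1)*Δ*N² = 2
  k=0: +1/(0!*0!*1!*0!*2!*1!) = 1/2
Σ = 1/2  ⇒  CG² = 2*1/2² = 1/2
CG = +√(1/2) = +0.707107

+√(1/2) ≈ +0.707107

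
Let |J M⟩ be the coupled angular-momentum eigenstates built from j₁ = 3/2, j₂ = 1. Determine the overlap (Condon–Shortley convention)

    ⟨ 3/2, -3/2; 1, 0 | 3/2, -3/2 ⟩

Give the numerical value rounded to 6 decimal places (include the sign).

-0.774597

√[4·1!2!1!/5! · 0!3!1!1!0!3!] = √(12/5)
  +(−1)^1/∏(1,0,2,0,0,1)! = -1/2  (running -1/2)
⟨..|..⟩ = √(12/5)·(-1/2) = -0.774597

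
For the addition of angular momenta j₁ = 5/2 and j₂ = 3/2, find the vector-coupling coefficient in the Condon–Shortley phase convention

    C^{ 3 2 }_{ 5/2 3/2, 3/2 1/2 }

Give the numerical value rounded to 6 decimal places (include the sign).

j₁+j₂−J=1  J+j₁−j₂=4  J−j₁+j₂=2  j₁+j₂+J+1=8
(j₁±m₁, j₂±m₂, J±M) = (4,1,2,1,5,1)
P² = 48
sum k=0..1:
  [0] +1/12 = 1/12
  [1] −1/24 = -1/24
S = 1/24
C² = P²·S² = 1/12 ; C = +0.288675

+0.288675  (= +√(1/12))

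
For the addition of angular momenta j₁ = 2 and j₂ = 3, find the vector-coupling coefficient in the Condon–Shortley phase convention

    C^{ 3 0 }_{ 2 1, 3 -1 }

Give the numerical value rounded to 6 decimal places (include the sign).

triangle: 2!×2!×4!/9! = 96/362880
(j±m)!: 3!×1!×2!×4!×3!×3! = 10368
prefactor² = (2J+1)×Δ×N² = 96/5
  k=0: +1/(0!×2!×1!×2!×1!×2!) = 1/8
  k=1: −1/(1!×1!×0!×1!×2!×3!) = -1/12
Σ = 1/24  ⇒  CG² = 96/5×1/24² = 1/30
CG = +√(1/30) = +0.182574

+√(1/30) = +0.182574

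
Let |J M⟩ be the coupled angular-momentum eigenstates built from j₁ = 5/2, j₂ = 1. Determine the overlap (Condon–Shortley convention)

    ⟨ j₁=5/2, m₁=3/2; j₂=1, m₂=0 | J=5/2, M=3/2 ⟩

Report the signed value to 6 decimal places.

√[6·1!4!1!/7! · 4!1!1!1!4!1!] = √(576/35)
  +(−1)^0/∏(0,1,1,1,3,0)! = 1/6  (running 1/6)
  +(−1)^1/∏(1,0,0,0,4,1)! = -1/24  (running 1/8)
⟨..|..⟩ = √(576/35)·(1/8) = +0.507093

+√(9/35) = +0.507093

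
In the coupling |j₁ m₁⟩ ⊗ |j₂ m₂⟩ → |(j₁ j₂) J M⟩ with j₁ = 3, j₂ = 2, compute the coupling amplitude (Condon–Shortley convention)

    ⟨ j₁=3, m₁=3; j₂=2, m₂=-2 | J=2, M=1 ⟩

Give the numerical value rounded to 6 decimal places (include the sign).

√[5·3!3!1!/8! · 6!0!0!4!3!1!] = √(3240/7)
  +(−1)^0/∏(0,3,0,0,3,1)! = 1/36  (running 1/36)
⟨..|..⟩ = √(3240/7)·(1/36) = +0.597614

+0.597614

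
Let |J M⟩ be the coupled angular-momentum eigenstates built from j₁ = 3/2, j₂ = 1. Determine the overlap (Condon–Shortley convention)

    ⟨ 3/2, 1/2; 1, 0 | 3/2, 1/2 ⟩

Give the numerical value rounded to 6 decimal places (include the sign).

triangle: 1!·2!·1!/5! = 2/120
(j±m)!: 2!·1!·1!·1!·2!·1! = 4
prefactor² = (2J+1)·Δ·N² = 4/15
  k=0: +1/(0!·1!·1!·1!·1!·0!) = 1
  k=1: −1/(1!·0!·0!·0!·2!·1!) = -1/2
Σ = 1/2  ⇒  CG² = 4/15·1/2² = 1/15
CG = +√(1/15) = +0.258199

+√(1/15) = +0.258199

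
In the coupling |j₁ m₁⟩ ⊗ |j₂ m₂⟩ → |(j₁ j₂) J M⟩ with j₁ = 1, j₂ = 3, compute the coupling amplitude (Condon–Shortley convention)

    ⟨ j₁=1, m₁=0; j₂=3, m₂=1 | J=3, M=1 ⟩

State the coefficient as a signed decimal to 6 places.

triangle: 1!·1!·5!/8! = 120/40320
(j±m)!: 1!·1!·4!·2!·4!·2! = 2304
prefactor² = (2J+1)·Δ·N² = 48
  k=0: +1/(0!·1!·1!·4!·0!·1!) = 1/24
  k=1: −1/(1!·0!·0!·3!·1!·2!) = -1/12
Σ = -1/24  ⇒  CG² = 48·(-1/24)² = 1/12
CG = −√(1/12) = -0.288675

−√(1/12) ≈ -0.288675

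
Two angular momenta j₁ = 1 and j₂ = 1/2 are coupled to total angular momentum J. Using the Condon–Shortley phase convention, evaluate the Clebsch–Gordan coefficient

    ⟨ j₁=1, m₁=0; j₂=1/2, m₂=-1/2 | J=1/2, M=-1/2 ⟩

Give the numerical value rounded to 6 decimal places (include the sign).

√[2·1!1!0!/3! · 1!1!0!1!0!1!] = √(1/3)
  +(−1)^0/∏(0,1,1,0,0,0)! = 1  (running 1)
⟨..|..⟩ = √(1/3)·(1) = +0.577350

+√(1/3) = +0.577350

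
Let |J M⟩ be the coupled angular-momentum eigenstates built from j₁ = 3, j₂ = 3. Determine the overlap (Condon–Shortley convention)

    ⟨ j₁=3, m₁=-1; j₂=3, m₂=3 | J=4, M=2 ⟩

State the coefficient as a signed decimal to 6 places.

j₁+j₂−J=2  J+j₁−j₂=4  J−j₁+j₂=4  j₁+j₂+J+1=11
(j₁±m₁, j₂±m₂, J±M) = (2,4,6,0,6,2)
P² = 995328/77
sum k=2..2:
  [2] +1/192 = 1/192
S = 1/192
C² = P²·S² = 27/77 ; C = +0.592157

+√(27/77) ≈ +0.592157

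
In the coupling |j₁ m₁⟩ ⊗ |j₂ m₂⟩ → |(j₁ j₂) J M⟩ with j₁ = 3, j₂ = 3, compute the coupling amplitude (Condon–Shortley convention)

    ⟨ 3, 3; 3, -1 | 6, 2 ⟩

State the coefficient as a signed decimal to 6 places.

+√(1/33) ≈ +0.174078

triangle: 0!·6!·6!/13! = 518400/6227020800
(j±m)!: 6!·0!·2!·4!·8!·4! = 33443020800
prefactor² = (2J+1)·Δ·N² = 398131200/11
  k=0: +1/(0!·0!·0!·2!·6!·4!) = 1/34560
Σ = 1/34560  ⇒  CG² = 398131200/11·1/34560² = 1/33
CG = +√(1/33) = +0.174078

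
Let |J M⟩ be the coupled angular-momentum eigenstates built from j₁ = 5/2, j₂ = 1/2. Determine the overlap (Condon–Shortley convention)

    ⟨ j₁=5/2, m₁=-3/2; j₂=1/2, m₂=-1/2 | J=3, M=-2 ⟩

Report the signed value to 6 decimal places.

j₁+j₂−J=0  J+j₁−j₂=5  J−j₁+j₂=1  j₁+j₂+J+1=7
(j₁±m₁, j₂±m₂, J±M) = (1,4,0,1,1,5)
P² = 480
sum k=0..0:
  [0] +1/24 = 1/24
S = 1/24
C² = P²·S² = 5/6 ; C = +0.912871

+0.912871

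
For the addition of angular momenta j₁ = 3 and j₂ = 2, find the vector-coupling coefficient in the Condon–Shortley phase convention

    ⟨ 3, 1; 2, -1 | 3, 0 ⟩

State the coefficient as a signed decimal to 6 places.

+0.182574  (= +√(1/30))

triangle: 2!×4!×2!/9! = 96/362880
(j±m)!: 4!×2!×1!×3!×3!×3! = 10368
prefactor² = (2J+1)×Δ×N² = 96/5
  k=0: +1/(0!×2!×2!×1!×2!×1!) = 1/8
  k=1: −1/(1!×1!×1!×0!×3!×2!) = -1/12
Σ = 1/24  ⇒  CG² = 96/5×1/24² = 1/30
CG = +√(1/30) = +0.182574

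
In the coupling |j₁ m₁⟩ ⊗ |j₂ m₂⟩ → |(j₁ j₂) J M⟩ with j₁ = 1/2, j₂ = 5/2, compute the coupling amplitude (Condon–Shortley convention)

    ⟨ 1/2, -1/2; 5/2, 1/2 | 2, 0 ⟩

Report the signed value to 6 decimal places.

-0.707107  (= −√(1/2))

triangle: 1!·0!·4!/6! = 24/720
(j±m)!: 0!·1!·3!·2!·2!·2! = 48
prefactor² = (2J+1)·Δ·N² = 8
  k=1: −1/(1!·0!·0!·2!·0!·2!) = -1/4
Σ = -1/4  ⇒  CG² = 8·(-1/4)² = 1/2
CG = −√(1/2) = -0.707107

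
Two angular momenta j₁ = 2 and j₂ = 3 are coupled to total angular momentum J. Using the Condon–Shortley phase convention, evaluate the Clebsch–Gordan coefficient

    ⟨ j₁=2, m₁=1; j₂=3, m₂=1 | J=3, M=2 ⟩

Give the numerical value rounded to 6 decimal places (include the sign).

-0.500000

triangle: 2!*2!*4!/9! = 96/362880
(j±m)!: 3!*1!*4!*2!*5!*1! = 34560
prefactor² = (2J+1)*Δ*N² = 64
  k=0: +1/(0!*2!*1!*4!*1!*0!) = 1/48
  k=1: −1/(1!*1!*0!*3!*2!*1!) = -1/12
Σ = -1/16  ⇒  CG² = 64*(-1/16)² = 1/4
CG = −√(1/4) = -0.500000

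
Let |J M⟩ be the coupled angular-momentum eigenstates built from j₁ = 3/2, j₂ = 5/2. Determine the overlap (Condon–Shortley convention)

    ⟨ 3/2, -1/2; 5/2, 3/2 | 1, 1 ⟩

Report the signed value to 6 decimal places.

√[3·3!0!2!/6! · 1!2!4!1!2!0!] = √(24/5)
  +(−1)^2/∏(2,1,0,2,0,0)! = 1/4  (running 1/4)
⟨..|..⟩ = √(24/5)·(1/4) = +0.547723

+0.547723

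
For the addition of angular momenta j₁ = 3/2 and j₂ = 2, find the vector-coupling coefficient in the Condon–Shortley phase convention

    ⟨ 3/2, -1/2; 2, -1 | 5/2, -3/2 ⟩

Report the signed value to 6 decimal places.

+√(1/35) = +0.169031

j₁+j₂−J=1  J+j₁−j₂=2  J−j₁+j₂=3  j₁+j₂+J+1=7
(j₁±m₁, j₂±m₂, J±M) = (1,2,1,3,1,4)
P² = 144/35
sum k=0..1:
  [0] +1/4 = 1/4
  [1] −1/6 = -1/6
S = 1/12
C² = P²·S² = 1/35 ; C = +0.169031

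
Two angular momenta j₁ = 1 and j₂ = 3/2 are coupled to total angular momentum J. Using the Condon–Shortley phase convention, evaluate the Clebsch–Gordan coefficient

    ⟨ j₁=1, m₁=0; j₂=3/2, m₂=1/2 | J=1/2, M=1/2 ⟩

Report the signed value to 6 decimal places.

−√(1/3) = -0.577350

√[2·2!0!1!/4! · 1!1!2!1!1!0!] = √(1/3)
  +(−1)^1/∏(1,1,0,1,0,0)! = -1  (running -1)
⟨..|..⟩ = √(1/3)·(-1) = -0.577350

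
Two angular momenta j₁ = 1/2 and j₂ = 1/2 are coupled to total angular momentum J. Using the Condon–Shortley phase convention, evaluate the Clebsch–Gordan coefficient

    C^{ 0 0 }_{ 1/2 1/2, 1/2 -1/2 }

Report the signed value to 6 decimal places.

j₁+j₂−J=1  J+j₁−j₂=0  J−j₁+j₂=0  j₁+j₂+J+1=2
(j₁±m₁, j₂±m₂, J±M) = (1,0,0,1,0,0)
P² = 1/2
sum k=0..0:
  [0] +1/1 = 1
S = 1
C² = P²·S² = 1/2 ; C = +0.707107

+0.707107  (= +√(1/2))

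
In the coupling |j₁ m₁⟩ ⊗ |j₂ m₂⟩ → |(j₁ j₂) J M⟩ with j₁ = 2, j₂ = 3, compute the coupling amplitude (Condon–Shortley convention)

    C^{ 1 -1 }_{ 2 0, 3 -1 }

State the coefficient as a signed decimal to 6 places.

+0.414039

√[3·4!0!2!/7! · 2!2!2!4!0!2!] = √(384/35)
  +(−1)^2/∏(2,2,0,0,0,2)! = 1/8  (running 1/8)
⟨..|..⟩ = √(384/35)·(1/8) = +0.414039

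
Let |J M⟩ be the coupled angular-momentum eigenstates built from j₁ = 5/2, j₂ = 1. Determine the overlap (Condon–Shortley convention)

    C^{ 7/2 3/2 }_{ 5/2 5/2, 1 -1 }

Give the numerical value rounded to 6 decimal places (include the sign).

+√(1/21) ≈ +0.218218

triangle: 0!·5!·2!/8! = 240/40320
(j±m)!: 5!·0!·0!·2!·5!·2! = 57600
prefactor² = (2J+1)·Δ·N² = 19200/7
  k=0: +1/(0!·0!·0!·0!·5!·2!) = 1/240
Σ = 1/240  ⇒  CG² = 19200/7·1/240² = 1/21
CG = +√(1/21) = +0.218218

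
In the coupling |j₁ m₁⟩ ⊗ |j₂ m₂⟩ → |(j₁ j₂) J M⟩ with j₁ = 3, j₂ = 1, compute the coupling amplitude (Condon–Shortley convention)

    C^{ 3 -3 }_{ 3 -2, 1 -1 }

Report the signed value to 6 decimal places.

+0.500000

j₁+j₂−J=1  J+j₁−j₂=5  J−j₁+j₂=1  j₁+j₂+J+1=8
(j₁±m₁, j₂±m₂, J±M) = (1,5,0,2,0,6)
P² = 3600
sum k=0..0:
  [0] +1/120 = 1/120
S = 1/120
C² = P²·S² = 1/4 ; C = +0.500000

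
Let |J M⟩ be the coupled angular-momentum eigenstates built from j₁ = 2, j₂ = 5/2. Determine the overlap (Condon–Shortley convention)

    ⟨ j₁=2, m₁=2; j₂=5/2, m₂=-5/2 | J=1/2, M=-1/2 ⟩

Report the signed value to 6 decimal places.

+0.577350  (= +√(1/3))

j₁+j₂−J=4  J+j₁−j₂=0  J−j₁+j₂=1  j₁+j₂+J+1=6
(j₁±m₁, j₂±m₂, J±M) = (4,0,0,5,0,1)
P² = 192
sum k=0..0:
  [0] +1/24 = 1/24
S = 1/24
C² = P²·S² = 1/3 ; C = +0.577350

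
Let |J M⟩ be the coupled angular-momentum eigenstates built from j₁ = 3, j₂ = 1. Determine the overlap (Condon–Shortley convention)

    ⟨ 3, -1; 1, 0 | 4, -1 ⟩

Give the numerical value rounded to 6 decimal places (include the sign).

j₁+j₂−J=0  J+j₁−j₂=6  J−j₁+j₂=2  j₁+j₂+J+1=9
(j₁±m₁, j₂±m₂, J±M) = (2,4,1,1,3,5)
P² = 8640/7
sum k=0..0:
  [0] +1/48 = 1/48
S = 1/48
C² = P²·S² = 15/28 ; C = +0.731925

+0.731925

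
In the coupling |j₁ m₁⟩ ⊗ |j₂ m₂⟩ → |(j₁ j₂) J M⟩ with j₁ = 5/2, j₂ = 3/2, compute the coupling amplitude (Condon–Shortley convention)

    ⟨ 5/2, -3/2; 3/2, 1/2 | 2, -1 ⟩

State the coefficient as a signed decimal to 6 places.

+√(1/42) = +0.154303

j₁+j₂−J=2  J+j₁−j₂=3  J−j₁+j₂=1  j₁+j₂+J+1=7
(j₁±m₁, j₂±m₂, J±M) = (1,4,2,1,1,3)
P² = 24/7
sum k=1..2:
  [1] −1/6 = -1/6
  [2] +1/4 = 1/4
S = 1/12
C² = P²·S² = 1/42 ; C = +0.154303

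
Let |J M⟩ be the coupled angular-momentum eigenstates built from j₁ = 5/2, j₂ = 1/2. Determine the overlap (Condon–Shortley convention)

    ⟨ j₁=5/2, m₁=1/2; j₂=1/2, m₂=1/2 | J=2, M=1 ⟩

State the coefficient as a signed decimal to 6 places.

−√(1/3) ≈ -0.577350

triangle: 1!×4!×0!/6! = 24/720
(j±m)!: 3!×2!×1!×0!×3!×1! = 72
prefactor² = (2J+1)×Δ×N² = 12
  k=1: −1/(1!×0!×1!×0!×3!×0!) = -1/6
Σ = -1/6  ⇒  CG² = 12×(-1/6)² = 1/3
CG = −√(1/3) = -0.577350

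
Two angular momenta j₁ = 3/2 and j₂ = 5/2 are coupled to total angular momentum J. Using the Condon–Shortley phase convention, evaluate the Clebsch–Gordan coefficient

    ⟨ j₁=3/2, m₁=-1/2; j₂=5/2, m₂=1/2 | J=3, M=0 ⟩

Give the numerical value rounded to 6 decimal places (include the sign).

-0.447214

triangle: 1!×2!×4!/8! = 48/40320
(j±m)!: 1!×2!×3!×2!×3!×3! = 864
prefactor² = (2J+1)×Δ×N² = 36/5
  k=0: +1/(0!×1!×2!×3!×0!×1!) = 1/12
  k=1: −1/(1!×0!×1!×2!×1!×2!) = -1/4
Σ = -1/6  ⇒  CG² = 36/5×(-1/6)² = 1/5
CG = −√(1/5) = -0.447214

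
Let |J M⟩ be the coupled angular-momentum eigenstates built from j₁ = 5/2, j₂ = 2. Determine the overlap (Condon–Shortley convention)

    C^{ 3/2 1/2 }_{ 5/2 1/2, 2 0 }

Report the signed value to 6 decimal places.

−√(2/35) ≈ -0.239046

√[4·3!2!1!/7! · 3!2!2!2!2!1!] = √(32/35)
  +(−1)^1/∏(1,2,1,1,1,0)! = -1/2  (running -1/2)
  +(−1)^2/∏(2,1,0,0,2,1)! = 1/4  (running -1/4)
⟨..|..⟩ = √(32/35)·(-1/4) = -0.239046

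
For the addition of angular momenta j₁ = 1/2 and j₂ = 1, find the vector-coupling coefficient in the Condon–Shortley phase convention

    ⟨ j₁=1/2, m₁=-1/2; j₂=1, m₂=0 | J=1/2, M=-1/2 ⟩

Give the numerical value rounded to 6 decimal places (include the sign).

−√(1/3) = -0.577350

√[2·1!0!1!/3! · 0!1!1!1!0!1!] = √(1/3)
  +(−1)^1/∏(1,0,0,0,0,1)! = -1  (running -1)
⟨..|..⟩ = √(1/3)·(-1) = -0.577350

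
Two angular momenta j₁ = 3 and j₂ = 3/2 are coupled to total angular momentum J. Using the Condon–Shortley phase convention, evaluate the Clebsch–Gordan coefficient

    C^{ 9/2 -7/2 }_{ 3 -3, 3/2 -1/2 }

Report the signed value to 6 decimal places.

+√(1/3) = +0.577350

√[10·0!6!3!/10! · 0!6!1!2!1!8!] = √(691200)
  +(−1)^0/∏(0,0,6,1,0,2)! = 1/1440  (running 1/1440)
⟨..|..⟩ = √(691200)·(1/1440) = +0.577350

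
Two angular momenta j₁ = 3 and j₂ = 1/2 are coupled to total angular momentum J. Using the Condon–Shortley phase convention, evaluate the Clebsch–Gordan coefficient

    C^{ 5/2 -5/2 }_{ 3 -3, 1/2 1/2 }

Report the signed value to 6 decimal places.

−√(6/7) ≈ -0.925820

j₁+j₂−J=1  J+j₁−j₂=5  J−j₁+j₂=0  j₁+j₂+J+1=7
(j₁±m₁, j₂±m₂, J±M) = (0,6,1,0,0,5)
P² = 86400/7
sum k=1..1:
  [1] −1/120 = -1/120
S = -1/120
C² = P²·S² = 6/7 ; C = -0.925820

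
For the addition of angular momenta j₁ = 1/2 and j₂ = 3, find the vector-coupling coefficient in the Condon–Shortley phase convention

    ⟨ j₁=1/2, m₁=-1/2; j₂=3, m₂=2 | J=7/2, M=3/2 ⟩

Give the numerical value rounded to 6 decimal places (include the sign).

√[8·0!1!6!/8! · 0!1!5!1!5!2!] = √(28800/7)
  +(−1)^0/∏(0,0,1,5,0,1)! = 1/120  (running 1/120)
⟨..|..⟩ = √(28800/7)·(1/120) = +0.534522

+0.534522  (= +√(2/7))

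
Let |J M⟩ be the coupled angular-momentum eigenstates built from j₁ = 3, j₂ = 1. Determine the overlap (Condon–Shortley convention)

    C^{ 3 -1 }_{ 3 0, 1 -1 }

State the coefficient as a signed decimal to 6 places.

j₁+j₂−J=1  J+j₁−j₂=5  J−j₁+j₂=1  j₁+j₂+J+1=8
(j₁±m₁, j₂±m₂, J±M) = (3,3,0,2,2,4)
P² = 72
sum k=0..0:
  [0] +1/12 = 1/12
S = 1/12
C² = P²·S² = 1/2 ; C = +0.707107

+√(1/2) ≈ +0.707107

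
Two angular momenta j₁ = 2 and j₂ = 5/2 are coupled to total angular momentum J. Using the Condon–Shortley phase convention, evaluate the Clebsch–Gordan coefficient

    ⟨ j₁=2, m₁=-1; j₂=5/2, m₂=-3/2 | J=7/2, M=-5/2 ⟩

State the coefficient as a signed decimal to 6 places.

+0.125988  (= +√(1/63))

triangle: 1!*3!*4!/9! = 144/362880
(j±m)!: 1!*3!*1!*4!*1!*6! = 103680
prefactor² = (2J+1)*Δ*N² = 2304/7
  k=0: +1/(0!*1!*3!*1!*0!*3!) = 1/36
  k=1: −1/(1!*0!*2!*0!*1!*4!) = -1/48
Σ = 1/144  ⇒  CG² = 2304/7*1/144² = 1/63
CG = +√(1/63) = +0.125988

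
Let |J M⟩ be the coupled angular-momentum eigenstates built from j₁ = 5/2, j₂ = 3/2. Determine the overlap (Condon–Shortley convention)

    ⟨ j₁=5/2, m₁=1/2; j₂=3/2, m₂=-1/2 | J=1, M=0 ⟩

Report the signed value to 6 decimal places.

-0.547723

√[3·3!2!0!/6! · 3!2!1!2!1!1!] = √(6/5)
  +(−1)^1/∏(1,2,1,0,1,0)! = -1/2  (running -1/2)
⟨..|..⟩ = √(6/5)·(-1/2) = -0.547723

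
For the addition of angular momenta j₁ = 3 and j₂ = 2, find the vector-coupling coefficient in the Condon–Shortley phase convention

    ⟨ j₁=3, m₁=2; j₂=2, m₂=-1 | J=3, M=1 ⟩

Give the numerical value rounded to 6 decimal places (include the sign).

triangle: 2!*4!*2!/9! = 96/362880
(j±m)!: 5!*1!*1!*3!*4!*2! = 34560
prefactor² = (2J+1)*Δ*N² = 64
  k=0: +1/(0!*2!*1!*1!*3!*1!) = 1/12
  k=1: −1/(1!*1!*0!*0!*4!*2!) = -1/48
Σ = 1/16  ⇒  CG² = 64*1/16² = 1/4
CG = +√(1/4) = +0.500000

+√(1/4) = +0.500000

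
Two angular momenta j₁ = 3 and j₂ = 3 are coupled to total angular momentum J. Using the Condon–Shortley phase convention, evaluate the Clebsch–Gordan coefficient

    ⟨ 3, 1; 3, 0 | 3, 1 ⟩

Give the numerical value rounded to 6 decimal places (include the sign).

-0.408248

√[7·3!3!3!/10! · 4!2!3!3!4!2!] = √(864/25)
  +(−1)^0/∏(0,3,2,3,1,0)! = 1/72  (running 1/72)
  +(−1)^1/∏(1,2,1,2,2,1)! = -1/8  (running -1/9)
  +(−1)^2/∏(2,1,0,1,3,2)! = 1/24  (running -5/72)
⟨..|..⟩ = √(864/25)·(-5/72) = -0.408248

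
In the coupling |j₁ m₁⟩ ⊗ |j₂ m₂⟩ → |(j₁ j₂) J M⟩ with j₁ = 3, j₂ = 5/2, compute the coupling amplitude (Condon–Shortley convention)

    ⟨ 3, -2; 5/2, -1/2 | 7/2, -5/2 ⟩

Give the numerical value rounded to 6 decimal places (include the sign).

√[8·2!4!3!/10! · 1!5!2!3!1!6!] = √(4608/7)
  +(−1)^1/∏(1,1,4,1,0,2)! = -1/48  (running -1/48)
  +(−1)^2/∏(2,0,3,0,1,3)! = 1/72  (running -1/144)
⟨..|..⟩ = √(4608/7)·(-1/144) = -0.178174

−√(2/63) ≈ -0.178174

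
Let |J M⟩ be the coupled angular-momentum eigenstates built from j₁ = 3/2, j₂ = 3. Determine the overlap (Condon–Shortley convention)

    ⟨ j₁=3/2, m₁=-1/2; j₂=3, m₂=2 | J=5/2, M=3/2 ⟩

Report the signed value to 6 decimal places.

+0.267261

j₁+j₂−J=2  J+j₁−j₂=1  J−j₁+j₂=4  j₁+j₂+J+1=8
(j₁±m₁, j₂±m₂, J±M) = (1,2,5,1,4,1)
P² = 288/7
sum k=1..2:
  [1] −1/24 = -1/24
  [2] +1/12 = 1/12
S = 1/24
C² = P²·S² = 1/14 ; C = +0.267261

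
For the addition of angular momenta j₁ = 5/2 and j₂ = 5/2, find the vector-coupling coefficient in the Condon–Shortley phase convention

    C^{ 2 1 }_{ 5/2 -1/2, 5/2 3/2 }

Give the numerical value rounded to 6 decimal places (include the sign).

j₁+j₂−J=3  J+j₁−j₂=2  J−j₁+j₂=2  j₁+j₂+J+1=8
(j₁±m₁, j₂±m₂, J±M) = (2,3,4,1,3,1)
P² = 36/7
sum k=2..3:
  [2] +1/4 = 1/4
  [3] −1/12 = -1/12
S = 1/6
C² = P²·S² = 1/7 ; C = +0.377964

+0.377964  (= +√(1/7))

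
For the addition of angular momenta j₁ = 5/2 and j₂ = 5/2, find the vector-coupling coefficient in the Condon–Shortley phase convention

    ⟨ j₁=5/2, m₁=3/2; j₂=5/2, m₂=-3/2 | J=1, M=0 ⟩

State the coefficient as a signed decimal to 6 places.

−√(9/70) ≈ -0.358569

√[3·4!1!1!/7! · 4!1!1!4!1!1!] = √(288/35)
  +(−1)^0/∏(0,4,1,1,0,0)! = 1/24  (running 1/24)
  +(−1)^1/∏(1,3,0,0,1,1)! = -1/6  (running -1/8)
⟨..|..⟩ = √(288/35)·(-1/8) = -0.358569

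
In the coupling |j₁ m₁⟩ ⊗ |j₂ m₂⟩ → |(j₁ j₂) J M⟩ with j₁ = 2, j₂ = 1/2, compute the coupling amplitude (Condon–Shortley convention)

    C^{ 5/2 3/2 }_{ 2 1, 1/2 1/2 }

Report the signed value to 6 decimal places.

+√(4/5) = +0.894427

j₁+j₂−J=0  J+j₁−j₂=4  J−j₁+j₂=1  j₁+j₂+J+1=6
(j₁±m₁, j₂±m₂, J±M) = (3,1,1,0,4,1)
P² = 144/5
sum k=0..0:
  [0] +1/6 = 1/6
S = 1/6
C² = P²·S² = 4/5 ; C = +0.894427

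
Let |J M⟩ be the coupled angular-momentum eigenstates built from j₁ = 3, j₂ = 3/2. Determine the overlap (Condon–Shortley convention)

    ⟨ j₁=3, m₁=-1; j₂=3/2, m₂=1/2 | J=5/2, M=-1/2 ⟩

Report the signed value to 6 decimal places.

−√(1/70) = -0.119523

triangle: 2!·4!·1!/8! = 48/40320
(j±m)!: 2!·4!·2!·1!·2!·3! = 1152
prefactor² = (2J+1)·Δ·N² = 288/35
  k=1: −1/(1!·1!·3!·1!·1!·0!) = -1/6
  k=2: +1/(2!·0!·2!·0!·2!·1!) = 1/8
Σ = -1/24  ⇒  CG² = 288/35·(-1/24)² = 1/70
CG = −√(1/70) = -0.119523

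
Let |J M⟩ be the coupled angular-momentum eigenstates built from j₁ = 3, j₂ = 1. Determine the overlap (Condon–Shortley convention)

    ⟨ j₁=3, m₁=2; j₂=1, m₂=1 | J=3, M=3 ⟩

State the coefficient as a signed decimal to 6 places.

j₁+j₂−J=1  J+j₁−j₂=5  J−j₁+j₂=1  j₁+j₂+J+1=8
(j₁±m₁, j₂±m₂, J±M) = (5,1,2,0,6,0)
P² = 3600
sum k=1..1:
  [1] −1/120 = -1/120
S = -1/120
C² = P²·S² = 1/4 ; C = -0.500000

−√(1/4) = -0.500000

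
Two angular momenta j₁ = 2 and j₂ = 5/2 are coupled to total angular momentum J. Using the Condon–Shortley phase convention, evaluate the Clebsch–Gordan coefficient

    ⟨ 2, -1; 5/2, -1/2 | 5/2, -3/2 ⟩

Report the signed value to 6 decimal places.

-0.414039  (= −√(6/35))

√[6·2!2!3!/8! · 1!3!2!3!1!4!] = √(216/35)
  +(−1)^1/∏(1,1,2,1,0,2)! = -1/4  (running -1/4)
  +(−1)^2/∏(2,0,1,0,1,3)! = 1/12  (running -1/6)
⟨..|..⟩ = √(216/35)·(-1/6) = -0.414039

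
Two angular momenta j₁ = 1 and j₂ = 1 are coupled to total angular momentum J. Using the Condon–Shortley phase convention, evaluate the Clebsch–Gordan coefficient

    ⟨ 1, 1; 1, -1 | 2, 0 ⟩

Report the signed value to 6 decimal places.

+√(1/6) ≈ +0.408248

triangle: 0!×2!×2!/5! = 4/120
(j±m)!: 2!×0!×0!×2!×2!×2! = 16
prefactor² = (2J+1)×Δ×N² = 8/3
  k=0: +1/(0!×0!×0!×0!×2!×2!) = 1/4
Σ = 1/4  ⇒  CG² = 8/3×1/4² = 1/6
CG = +√(1/6) = +0.408248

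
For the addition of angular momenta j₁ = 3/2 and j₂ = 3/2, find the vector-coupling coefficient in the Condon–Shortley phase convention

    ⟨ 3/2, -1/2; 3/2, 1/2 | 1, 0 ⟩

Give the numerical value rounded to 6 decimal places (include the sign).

triangle: 2!*1!*1!/5! = 2/120
(j±m)!: 1!*2!*2!*1!*1!*1! = 4
prefactor² = (2J+1)*Δ*N² = 1/5
  k=1: −1/(1!*1!*1!*1!*0!*0!) = -1
  k=2: +1/(2!*0!*0!*0!*1!*1!) = 1/2
Σ = -1/2  ⇒  CG² = 1/5*(-1/2)² = 1/20
CG = −√(1/20) = -0.223607

-0.223607  (= −√(1/20))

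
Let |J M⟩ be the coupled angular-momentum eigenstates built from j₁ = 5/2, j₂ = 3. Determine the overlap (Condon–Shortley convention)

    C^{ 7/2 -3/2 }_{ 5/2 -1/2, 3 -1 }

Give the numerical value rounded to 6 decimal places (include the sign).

−√(5/21) ≈ -0.487950

√[8·2!3!4!/10! · 2!3!2!4!2!5!] = √(3072/35)
  +(−1)^0/∏(0,2,3,2,0,2)! = 1/48  (running 1/48)
  +(−1)^1/∏(1,1,2,1,1,3)! = -1/12  (running -1/16)
  +(−1)^2/∏(2,0,1,0,2,4)! = 1/96  (running -5/96)
⟨..|..⟩ = √(3072/35)·(-5/96) = -0.487950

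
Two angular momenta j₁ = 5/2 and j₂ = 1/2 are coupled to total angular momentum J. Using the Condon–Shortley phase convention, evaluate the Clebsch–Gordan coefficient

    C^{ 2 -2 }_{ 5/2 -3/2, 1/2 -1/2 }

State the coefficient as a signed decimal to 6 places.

+0.408248

√[5·1!4!0!/6! · 1!4!0!1!0!4!] = √(96)
  +(−1)^0/∏(0,1,4,0,0,0)! = 1/24  (running 1/24)
⟨..|..⟩ = √(96)·(1/24) = +0.408248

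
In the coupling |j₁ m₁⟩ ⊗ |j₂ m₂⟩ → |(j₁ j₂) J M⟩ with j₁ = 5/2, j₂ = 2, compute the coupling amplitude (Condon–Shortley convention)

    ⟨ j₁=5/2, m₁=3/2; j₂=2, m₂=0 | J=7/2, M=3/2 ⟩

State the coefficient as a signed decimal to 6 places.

+√(2/7) ≈ +0.534522

√[8·1!4!3!/9! · 4!1!2!2!5!2!] = √(512/7)
  +(−1)^0/∏(0,1,1,2,3,1)! = 1/12  (running 1/12)
  +(−1)^1/∏(1,0,0,1,4,2)! = -1/48  (running 1/16)
⟨..|..⟩ = √(512/7)·(1/16) = +0.534522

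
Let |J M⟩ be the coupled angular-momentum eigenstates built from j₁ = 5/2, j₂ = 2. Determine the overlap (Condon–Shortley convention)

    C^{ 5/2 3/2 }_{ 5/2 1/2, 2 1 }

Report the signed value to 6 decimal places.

-0.414039

triangle: 2!×3!×2!/8! = 24/40320
(j±m)!: 3!×2!×3!×1!×4!×1! = 1728
prefactor² = (2J+1)×Δ×N² = 216/35
  k=1: −1/(1!×1!×1!×2!×2!×0!) = -1/4
  k=2: +1/(2!×0!×0!×1!×3!×1!) = 1/12
Σ = -1/6  ⇒  CG² = 216/35×(-1/6)² = 6/35
CG = −√(6/35) = -0.414039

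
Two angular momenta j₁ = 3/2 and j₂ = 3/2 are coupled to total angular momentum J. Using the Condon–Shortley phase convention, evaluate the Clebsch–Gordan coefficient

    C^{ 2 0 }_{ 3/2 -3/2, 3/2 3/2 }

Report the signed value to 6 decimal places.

−√(1/4) = -0.500000

√[5·1!2!2!/6! · 0!3!3!0!2!2!] = √(4)
  +(−1)^1/∏(1,0,2,2,0,0)! = -1/4  (running -1/4)
⟨..|..⟩ = √(4)·(-1/4) = -0.500000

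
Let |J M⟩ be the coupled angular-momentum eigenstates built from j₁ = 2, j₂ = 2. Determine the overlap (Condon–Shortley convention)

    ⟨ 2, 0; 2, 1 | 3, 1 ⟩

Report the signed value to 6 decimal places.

-0.447214

triangle: 1!·3!·3!/8! = 36/40320
(j±m)!: 2!·2!·3!·1!·4!·2! = 1152
prefactor² = (2J+1)·Δ·N² = 36/5
  k=0: +1/(0!·1!·2!·3!·1!·0!) = 1/12
  k=1: −1/(1!·0!·1!·2!·2!·1!) = -1/4
Σ = -1/6  ⇒  CG² = 36/5·(-1/6)² = 1/5
CG = −√(1/5) = -0.447214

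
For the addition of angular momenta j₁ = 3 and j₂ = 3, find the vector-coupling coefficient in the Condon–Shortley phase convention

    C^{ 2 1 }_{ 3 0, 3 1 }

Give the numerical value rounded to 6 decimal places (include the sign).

+0.154303  (= +√(1/42))

√[5·4!2!2!/9! · 3!3!4!2!3!1!] = √(96/7)
  +(−1)^2/∏(2,2,1,2,1,0)! = 1/8  (running 1/8)
  +(−1)^3/∏(3,1,0,1,2,1)! = -1/12  (running 1/24)
⟨..|..⟩ = √(96/7)·(1/24) = +0.154303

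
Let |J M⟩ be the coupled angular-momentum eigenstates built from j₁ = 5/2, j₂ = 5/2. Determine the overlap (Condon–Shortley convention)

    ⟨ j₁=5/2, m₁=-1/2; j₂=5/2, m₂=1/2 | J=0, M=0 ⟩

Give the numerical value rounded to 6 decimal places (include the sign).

−√(1/6) ≈ -0.408248

√[1·5!0!0!/6! · 2!3!3!2!0!0!] = √(24)
  +(−1)^3/∏(3,2,0,0,0,0)! = -1/12  (running -1/12)
⟨..|..⟩ = √(24)·(-1/12) = -0.408248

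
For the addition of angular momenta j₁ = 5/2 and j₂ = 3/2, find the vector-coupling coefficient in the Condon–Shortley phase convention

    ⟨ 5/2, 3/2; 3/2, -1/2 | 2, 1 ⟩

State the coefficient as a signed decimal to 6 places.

√[5·2!3!1!/7! · 4!1!1!2!3!1!] = √(24/7)
  +(−1)^0/∏(0,2,1,1,2,0)! = 1/4  (running 1/4)
  +(−1)^1/∏(1,1,0,0,3,1)! = -1/6  (running 1/12)
⟨..|..⟩ = √(24/7)·(1/12) = +0.154303

+√(1/42) = +0.154303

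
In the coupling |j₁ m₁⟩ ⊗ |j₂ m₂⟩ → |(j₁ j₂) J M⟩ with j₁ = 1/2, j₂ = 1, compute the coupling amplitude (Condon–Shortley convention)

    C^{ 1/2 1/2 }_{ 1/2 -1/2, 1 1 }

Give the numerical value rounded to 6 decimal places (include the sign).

−√(2/3) ≈ -0.816497

√[2·1!0!1!/3! · 0!1!2!0!1!0!] = √(2/3)
  +(−1)^1/∏(1,0,0,1,0,0)! = -1  (running -1)
⟨..|..⟩ = √(2/3)·(-1) = -0.816497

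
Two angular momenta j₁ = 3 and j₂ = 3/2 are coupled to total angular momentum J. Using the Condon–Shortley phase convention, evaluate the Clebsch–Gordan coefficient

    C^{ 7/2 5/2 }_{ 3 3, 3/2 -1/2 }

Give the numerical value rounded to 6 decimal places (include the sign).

j₁+j₂−J=1  J+j₁−j₂=5  J−j₁+j₂=2  j₁+j₂+J+1=9
(j₁±m₁, j₂±m₂, J±M) = (6,0,1,2,6,1)
P² = 38400/7
sum k=0..0:
  [0] +1/120 = 1/120
S = 1/120
C² = P²·S² = 8/21 ; C = +0.617213

+√(8/21) = +0.617213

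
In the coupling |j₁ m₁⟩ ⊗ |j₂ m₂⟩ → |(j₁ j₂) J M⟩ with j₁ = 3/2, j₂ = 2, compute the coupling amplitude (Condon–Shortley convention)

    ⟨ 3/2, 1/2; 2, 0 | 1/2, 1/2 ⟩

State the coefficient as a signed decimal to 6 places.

−√(1/5) ≈ -0.447214

j₁+j₂−J=3  J+j₁−j₂=0  J−j₁+j₂=1  j₁+j₂+J+1=5
(j₁±m₁, j₂±m₂, J±M) = (2,1,2,2,1,0)
P² = 4/5
sum k=1..1:
  [1] −1/2 = -1/2
S = -1/2
C² = P²·S² = 1/5 ; C = -0.447214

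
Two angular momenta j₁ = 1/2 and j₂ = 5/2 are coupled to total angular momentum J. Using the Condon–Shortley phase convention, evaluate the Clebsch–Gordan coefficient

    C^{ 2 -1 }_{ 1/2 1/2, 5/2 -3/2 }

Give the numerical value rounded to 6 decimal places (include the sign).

+√(2/3) ≈ +0.816497

triangle: 1!·0!·4!/6! = 24/720
(j±m)!: 1!·0!·1!·4!·1!·3! = 144
prefactor² = (2J+1)·Δ·N² = 24
  k=0: +1/(0!·1!·0!·1!·0!·3!) = 1/6
Σ = 1/6  ⇒  CG² = 24·1/6² = 2/3
CG = +√(2/3) = +0.816497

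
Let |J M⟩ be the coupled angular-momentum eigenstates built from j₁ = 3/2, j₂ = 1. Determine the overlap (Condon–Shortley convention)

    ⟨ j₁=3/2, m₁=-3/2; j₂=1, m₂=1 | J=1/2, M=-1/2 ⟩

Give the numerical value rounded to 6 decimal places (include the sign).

+0.707107  (= +√(1/2))

j₁+j₂−J=2  J+j₁−j₂=1  J−j₁+j₂=0  j₁+j₂+J+1=4
(j₁±m₁, j₂±m₂, J±M) = (0,3,2,0,0,1)
P² = 2
sum k=2..2:
  [2] +1/2 = 1/2
S = 1/2
C² = P²·S² = 1/2 ; C = +0.707107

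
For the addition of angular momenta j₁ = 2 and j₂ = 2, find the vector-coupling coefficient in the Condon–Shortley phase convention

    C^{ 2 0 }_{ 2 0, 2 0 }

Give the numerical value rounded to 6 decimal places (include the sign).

-0.534522

triangle: 2!*2!*2!/7! = 8/5040
(j±m)!: 2!*2!*2!*2!*2!*2! = 64
prefactor² = (2J+1)*Δ*N² = 32/63
  k=0: +1/(0!*2!*2!*2!*0!*0!) = 1/8
  k=1: −1/(1!*1!*1!*1!*1!*1!) = -1
  k=2: +1/(2!*0!*0!*0!*2!*2!) = 1/8
Σ = -3/4  ⇒  CG² = 32/63*(-3/4)² = 2/7
CG = −√(2/7) = -0.534522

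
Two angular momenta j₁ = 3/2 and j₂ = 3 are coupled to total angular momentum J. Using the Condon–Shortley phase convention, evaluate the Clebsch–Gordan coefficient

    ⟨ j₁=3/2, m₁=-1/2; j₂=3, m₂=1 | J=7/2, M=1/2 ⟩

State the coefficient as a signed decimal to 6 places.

j₁+j₂−J=1  J+j₁−j₂=2  J−j₁+j₂=5  j₁+j₂+J+1=9
(j₁±m₁, j₂±m₂, J±M) = (1,2,4,2,4,3)
P² = 512/7
sum k=0..1:
  [0] +1/48 = 1/48
  [1] −1/12 = -1/12
S = -1/16
C² = P²·S² = 2/7 ; C = -0.534522

−√(2/7) ≈ -0.534522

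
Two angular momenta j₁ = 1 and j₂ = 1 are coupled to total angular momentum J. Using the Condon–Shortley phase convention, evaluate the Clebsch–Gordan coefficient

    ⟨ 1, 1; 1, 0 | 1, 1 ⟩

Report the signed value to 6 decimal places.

j₁+j₂−J=1  J+j₁−j₂=1  J−j₁+j₂=1  j₁+j₂+J+1=4
(j₁±m₁, j₂±m₂, J±M) = (2,0,1,1,2,0)
P² = 1/2
sum k=0..0:
  [0] +1/1 = 1
S = 1
C² = P²·S² = 1/2 ; C = +0.707107

+0.707107  (= +√(1/2))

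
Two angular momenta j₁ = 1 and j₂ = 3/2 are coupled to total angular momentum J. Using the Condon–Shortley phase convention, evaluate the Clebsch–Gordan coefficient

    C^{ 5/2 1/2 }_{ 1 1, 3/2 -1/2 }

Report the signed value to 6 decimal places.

+0.547723  (= +√(3/10))

triangle: 0!·2!·3!/6! = 12/720
(j±m)!: 2!·0!·1!·2!·3!·2! = 48
prefactor² = (2J+1)·Δ·N² = 24/5
  k=0: +1/(0!·0!·0!·1!·2!·2!) = 1/4
Σ = 1/4  ⇒  CG² = 24/5·1/4² = 3/10
CG = +√(3/10) = +0.547723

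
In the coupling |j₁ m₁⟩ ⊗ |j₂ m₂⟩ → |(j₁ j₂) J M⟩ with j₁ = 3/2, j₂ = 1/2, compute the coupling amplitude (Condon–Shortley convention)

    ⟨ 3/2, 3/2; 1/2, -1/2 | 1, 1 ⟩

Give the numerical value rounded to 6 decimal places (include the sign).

+0.866025

j₁+j₂−J=1  J+j₁−j₂=2  J−j₁+j₂=0  j₁+j₂+J+1=4
(j₁±m₁, j₂±m₂, J±M) = (3,0,0,1,2,0)
P² = 3
sum k=0..0:
  [0] +1/2 = 1/2
S = 1/2
C² = P²·S² = 3/4 ; C = +0.866025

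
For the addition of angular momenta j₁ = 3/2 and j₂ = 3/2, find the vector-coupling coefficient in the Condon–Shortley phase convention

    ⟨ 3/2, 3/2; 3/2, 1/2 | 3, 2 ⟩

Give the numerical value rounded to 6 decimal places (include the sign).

+√(1/2) = +0.707107

triangle: 0!×3!×3!/7! = 36/5040
(j±m)!: 3!×0!×2!×1!×5!×1! = 1440
prefactor² = (2J+1)×Δ×N² = 72
  k=0: +1/(0!×0!×0!×2!×3!×1!) = 1/12
Σ = 1/12  ⇒  CG² = 72×1/12² = 1/2
CG = +√(1/2) = +0.707107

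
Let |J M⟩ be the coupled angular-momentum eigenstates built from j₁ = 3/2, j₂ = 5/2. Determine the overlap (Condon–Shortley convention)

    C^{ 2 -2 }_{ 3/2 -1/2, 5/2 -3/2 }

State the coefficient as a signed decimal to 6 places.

√[5·2!1!3!/7! · 1!2!1!4!0!4!] = √(96/7)
  +(−1)^1/∏(1,1,1,0,0,3)! = -1/6  (running -1/6)
⟨..|..⟩ = √(96/7)·(-1/6) = -0.617213

-0.617213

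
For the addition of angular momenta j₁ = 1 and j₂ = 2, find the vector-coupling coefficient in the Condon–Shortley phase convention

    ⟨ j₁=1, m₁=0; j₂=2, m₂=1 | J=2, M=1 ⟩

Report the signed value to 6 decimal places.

triangle: 1!*1!*3!/6! = 6/720
(j±m)!: 1!*1!*3!*1!*3!*1! = 36
prefactor² = (2J+1)*Δ*N² = 3/2
  k=0: +1/(0!*1!*1!*3!*0!*0!) = 1/6
  k=1: −1/(1!*0!*0!*2!*1!*1!) = -1/2
Σ = -1/3  ⇒  CG² = 3/2*(-1/3)² = 1/6
CG = −√(1/6) = -0.408248

-0.408248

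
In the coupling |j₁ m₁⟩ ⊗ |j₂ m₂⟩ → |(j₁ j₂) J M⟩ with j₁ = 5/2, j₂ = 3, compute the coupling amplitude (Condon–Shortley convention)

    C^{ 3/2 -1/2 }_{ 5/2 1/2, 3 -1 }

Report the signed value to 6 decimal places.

j₁+j₂−J=4  J+j₁−j₂=1  J−j₁+j₂=2  j₁+j₂+J+1=8
(j₁±m₁, j₂±m₂, J±M) = (3,2,2,4,1,2)
P² = 192/35
sum k=1..2:
  [1] −1/6 = -1/6
  [2] +1/8 = 1/8
S = -1/24
C² = P²·S² = 1/105 ; C = -0.097590

−√(1/105) ≈ -0.097590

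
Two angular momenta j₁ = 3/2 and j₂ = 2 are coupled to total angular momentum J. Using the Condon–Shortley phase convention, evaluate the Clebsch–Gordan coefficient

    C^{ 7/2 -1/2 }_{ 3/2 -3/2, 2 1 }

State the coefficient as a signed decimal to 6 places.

+0.338062

triangle: 0!*3!*4!/8! = 144/40320
(j±m)!: 0!*3!*3!*1!*3!*4! = 5184
prefactor² = (2J+1)*Δ*N² = 5184/35
  k=0: +1/(0!*0!*3!*3!*0!*1!) = 1/36
Σ = 1/36  ⇒  CG² = 5184/35*1/36² = 4/35
CG = +√(4/35) = +0.338062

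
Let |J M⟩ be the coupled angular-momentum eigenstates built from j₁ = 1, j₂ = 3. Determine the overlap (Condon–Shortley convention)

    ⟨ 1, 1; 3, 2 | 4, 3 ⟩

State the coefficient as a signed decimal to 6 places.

j₁+j₂−J=0  J+j₁−j₂=2  J−j₁+j₂=6  j₁+j₂+J+1=9
(j₁±m₁, j₂±m₂, J±M) = (2,0,5,1,7,1)
P² = 43200
sum k=0..0:
  [0] +1/240 = 1/240
S = 1/240
C² = P²·S² = 3/4 ; C = +0.866025

+√(3/4) = +0.866025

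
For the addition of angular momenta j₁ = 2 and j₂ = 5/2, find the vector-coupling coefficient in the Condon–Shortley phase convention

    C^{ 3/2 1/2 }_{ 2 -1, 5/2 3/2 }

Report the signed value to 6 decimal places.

+0.138013  (= +√(2/105))

j₁+j₂−J=3  J+j₁−j₂=1  J−j₁+j₂=2  j₁+j₂+J+1=7
(j₁±m₁, j₂±m₂, J±M) = (1,3,4,1,2,1)
P² = 96/35
sum k=2..3:
  [2] +1/4 = 1/4
  [3] −1/6 = -1/6
S = 1/12
C² = P²·S² = 2/105 ; C = +0.138013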